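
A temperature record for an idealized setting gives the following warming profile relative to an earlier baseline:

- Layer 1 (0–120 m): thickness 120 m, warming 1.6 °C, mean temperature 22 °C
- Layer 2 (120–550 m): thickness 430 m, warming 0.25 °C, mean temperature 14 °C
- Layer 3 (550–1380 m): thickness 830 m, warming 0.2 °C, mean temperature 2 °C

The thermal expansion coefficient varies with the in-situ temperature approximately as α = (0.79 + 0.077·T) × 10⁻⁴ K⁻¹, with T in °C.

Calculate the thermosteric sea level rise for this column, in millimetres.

Layer 1: α = (0.79 + 0.077×22)×10⁻⁴ = 2.484×10⁻⁴ K⁻¹
Layer 2: α = (0.79 + 0.077×14)×10⁻⁴ = 1.868×10⁻⁴ K⁻¹
Layer 3: α = (0.79 + 0.077×2)×10⁻⁴ = 0.944×10⁻⁴ K⁻¹
Layer 1: 2.484×10⁻⁴ × 120 × 1.6 = 0.0476928 m
0.25 × 430 × 1.868×10⁻⁴ = 0.020081 m
Layer 3: 0.2 × 830 × 0.944×10⁻⁴ = 0.0156704 m
Δh = 0.0476928 + 0.020081 + 0.0156704 = 0.0834442 m ≈ 83 mm

Δh ≈ 83 mm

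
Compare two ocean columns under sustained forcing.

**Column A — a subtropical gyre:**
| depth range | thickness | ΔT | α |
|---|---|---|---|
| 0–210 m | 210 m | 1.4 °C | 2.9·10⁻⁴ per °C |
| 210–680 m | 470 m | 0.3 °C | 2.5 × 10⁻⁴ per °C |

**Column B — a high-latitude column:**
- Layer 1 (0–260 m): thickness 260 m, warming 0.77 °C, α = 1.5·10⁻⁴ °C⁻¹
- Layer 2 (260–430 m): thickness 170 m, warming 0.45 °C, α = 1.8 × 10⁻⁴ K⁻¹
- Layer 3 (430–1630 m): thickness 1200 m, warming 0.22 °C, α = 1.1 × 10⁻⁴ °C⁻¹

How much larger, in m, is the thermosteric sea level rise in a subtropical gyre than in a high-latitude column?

A 0–210 m: 1.4 × 2.9×10⁻⁴ × 210 = 0.08526 m
A 210–680 m: 0.3 × 2.5×10⁻⁴ × 470 = 0.03525 m
A total: 0.12051 m
B 1.5×10⁻⁴ × 260 × 0.77 = 0.03003 m
B 0.45 × 170 × 1.8×10⁻⁴ = 0.01377 m
B 0.22 × 1200 × 1.1×10⁻⁴ = 0.02904 m
B total: 0.07284 m
Difference: 0.12051 − 0.07284 = 0.04767 m

Δh_A − Δh_B ≈ 0.0477 m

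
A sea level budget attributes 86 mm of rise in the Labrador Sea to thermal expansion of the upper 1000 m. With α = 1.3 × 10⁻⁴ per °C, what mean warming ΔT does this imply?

ΔT ≈ 0.662 K

ΔT = Δh/(αH) = 0.086 / (1.3×10⁻⁴ × 1000) ≈ 0.6615 K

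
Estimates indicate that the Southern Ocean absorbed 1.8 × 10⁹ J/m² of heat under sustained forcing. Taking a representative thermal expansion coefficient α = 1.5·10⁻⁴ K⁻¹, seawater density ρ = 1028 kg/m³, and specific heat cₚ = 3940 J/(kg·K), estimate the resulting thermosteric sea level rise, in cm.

Δh = 6.67 cm

Δh = αQ/(ρcₚ) = 1.5×10⁻⁴ × 1.8×10⁹ / (1028 × 3940) ≈ 0.066661 m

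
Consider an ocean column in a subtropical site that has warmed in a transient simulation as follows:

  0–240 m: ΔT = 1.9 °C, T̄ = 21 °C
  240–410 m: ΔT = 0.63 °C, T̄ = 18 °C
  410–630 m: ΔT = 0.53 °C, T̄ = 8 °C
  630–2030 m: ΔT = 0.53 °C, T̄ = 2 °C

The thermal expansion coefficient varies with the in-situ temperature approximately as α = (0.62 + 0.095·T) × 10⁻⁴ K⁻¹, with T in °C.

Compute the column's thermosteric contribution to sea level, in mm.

Layer 1: α = (0.62 + 0.095×21)×10⁻⁴ = 2.615×10⁻⁴ K⁻¹
Layer 2: α = (0.62 + 0.095×18)×10⁻⁴ = 2.33×10⁻⁴ K⁻¹
Layer 3: α = (0.62 + 0.095×8)×10⁻⁴ = 1.38×10⁻⁴ K⁻¹
Layer 4: α = (0.62 + 0.095×2)×10⁻⁴ = 0.81×10⁻⁴ K⁻¹
Layer 1: 2.615×10⁻⁴ × 240 × 1.9 = 0.119244 m
Layer 2: 2.33×10⁻⁴ × 0.63 × 170 = 0.0249543 m
220 × 1.38×10⁻⁴ × 0.53 = 0.0160908 m
1400 × 0.53 × 0.81×10⁻⁴ = 0.060102 m
Δh = 0.119244 + 0.0249543 + 0.0160908 + 0.060102 = 0.2203911 m

about 220 mm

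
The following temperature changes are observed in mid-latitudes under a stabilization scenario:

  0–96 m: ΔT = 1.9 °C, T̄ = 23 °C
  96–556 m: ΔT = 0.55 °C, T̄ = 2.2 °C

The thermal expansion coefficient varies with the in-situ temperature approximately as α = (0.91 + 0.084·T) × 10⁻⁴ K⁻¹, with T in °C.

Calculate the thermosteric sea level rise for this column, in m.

Δh ≈ 0.0795 m

Layer 1: α = (0.91 + 0.084×23)×10⁻⁴ = 2.842×10⁻⁴ K⁻¹
Layer 2: α = (0.91 + 0.084×2.2)×10⁻⁴ = 1.0948×10⁻⁴ K⁻¹
Layer 1: 1.9 × 96 × 2.842×10⁻⁴ = 0.05183808 m
Layer 2: 0.55 × 460 × 1.0948×10⁻⁴ = 0.02769844 m
Δh = 0.05183808 + 0.02769844 = 0.07953652 m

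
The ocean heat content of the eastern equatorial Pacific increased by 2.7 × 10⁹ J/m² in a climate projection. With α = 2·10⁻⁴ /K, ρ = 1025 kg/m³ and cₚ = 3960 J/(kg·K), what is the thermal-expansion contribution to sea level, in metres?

about 0.133 m

Δh = αQ/(ρcₚ) = 2×10⁻⁴ × 2.7×10⁹ / (1025 × 3960) ≈ 0.13304 m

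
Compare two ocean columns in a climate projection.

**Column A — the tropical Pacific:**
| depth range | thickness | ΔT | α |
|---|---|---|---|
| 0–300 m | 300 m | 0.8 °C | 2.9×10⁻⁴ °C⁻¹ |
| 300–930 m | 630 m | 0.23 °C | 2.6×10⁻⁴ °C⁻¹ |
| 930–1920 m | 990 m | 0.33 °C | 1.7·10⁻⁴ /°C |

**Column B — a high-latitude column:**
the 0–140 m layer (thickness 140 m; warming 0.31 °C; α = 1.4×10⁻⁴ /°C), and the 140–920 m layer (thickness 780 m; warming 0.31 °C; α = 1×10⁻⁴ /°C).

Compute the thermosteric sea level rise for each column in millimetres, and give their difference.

A 0–300 m: 0.8 × 300 × 2.9×10⁻⁴ = 0.06960 m
A 2.6×10⁻⁴ × 630 × 0.23 = 0.037674 m
A 990 × 1.7×10⁻⁴ × 0.33 = 0.055539 m
A total: 0.162813 m
B Layer 1: 0.31 × 140 × 1.4×10⁻⁴ = 0.006076 m
B 140–920 m: 780 × 1×10⁻⁴ × 0.31 = 0.02418 m
B total: 0.030256 m
Difference: 0.162813 − 0.030256 = 0.132557 m

A: 160 mm; B: 30 mm; difference 130 mm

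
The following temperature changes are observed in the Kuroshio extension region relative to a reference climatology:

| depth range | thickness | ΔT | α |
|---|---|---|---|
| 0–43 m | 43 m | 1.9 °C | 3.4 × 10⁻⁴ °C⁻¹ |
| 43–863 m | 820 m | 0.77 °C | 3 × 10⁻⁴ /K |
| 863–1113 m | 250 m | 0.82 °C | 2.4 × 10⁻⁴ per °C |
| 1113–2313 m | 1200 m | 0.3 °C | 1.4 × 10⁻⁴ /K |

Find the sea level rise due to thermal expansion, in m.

0–43 m: 3.4×10⁻⁴ × 43 × 1.9 = 0.027778 m
Layer 2: 3×10⁻⁴ × 0.77 × 820 = 0.18942 m
863–1113 m: 250 × 0.82 × 2.4×10⁻⁴ = 0.04920 m
Layer 4: 1200 × 1.4×10⁻⁴ × 0.3 = 0.05040 m
Δh = 0.027778 + 0.18942 + 0.04920 + 0.05040 = 0.316798 m

Δh ≈ 0.317 m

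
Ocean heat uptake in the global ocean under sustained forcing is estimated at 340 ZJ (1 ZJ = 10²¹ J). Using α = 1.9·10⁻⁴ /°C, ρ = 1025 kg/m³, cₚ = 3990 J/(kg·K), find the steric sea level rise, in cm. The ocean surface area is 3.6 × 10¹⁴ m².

Per unit area: Q = 340×10²¹ / (3.6×10¹⁴) ≈ 9.444×10⁸ J/m²
Δh = αQ/(ρcₚ) = 1.9×10⁻⁴ × 9.444×10⁸ / (1025 × 3990) ≈ 0.043875 m

Δh = 4.39 cm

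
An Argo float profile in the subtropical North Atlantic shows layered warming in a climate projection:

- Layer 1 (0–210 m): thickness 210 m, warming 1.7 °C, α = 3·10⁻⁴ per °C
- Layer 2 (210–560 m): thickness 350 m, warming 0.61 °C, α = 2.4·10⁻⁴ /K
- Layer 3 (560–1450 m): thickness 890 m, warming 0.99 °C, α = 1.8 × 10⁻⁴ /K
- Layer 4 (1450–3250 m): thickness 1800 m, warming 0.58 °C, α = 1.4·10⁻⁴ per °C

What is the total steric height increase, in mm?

Layer 1: 3×10⁻⁴ × 210 × 1.7 = 0.10710 m
210–560 m: 2.4×10⁻⁴ × 350 × 0.61 = 0.05124 m
Layer 3: 890 × 1.8×10⁻⁴ × 0.99 = 0.158598 m
Layer 4: 0.58 × 1.4×10⁻⁴ × 1800 = 0.14616 m
Δh = 0.10710 + 0.05124 + 0.158598 + 0.14616 = 0.463098 m

463 mm of thermosteric rise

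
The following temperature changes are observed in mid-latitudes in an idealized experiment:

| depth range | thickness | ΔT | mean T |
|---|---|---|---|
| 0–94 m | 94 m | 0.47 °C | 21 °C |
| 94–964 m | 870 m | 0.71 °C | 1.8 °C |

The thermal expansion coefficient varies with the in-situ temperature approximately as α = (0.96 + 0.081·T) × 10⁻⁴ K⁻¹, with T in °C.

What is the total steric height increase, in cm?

8.0 cm of thermosteric rise

Layer 1: α = (0.96 + 0.081×21)×10⁻⁴ = 2.661×10⁻⁴ K⁻¹
Layer 2: α = (0.96 + 0.081×1.8)×10⁻⁴ = 1.1058×10⁻⁴ K⁻¹
94 × 0.47 × 2.661×10⁻⁴ = 0.011756298 m
94–964 m: 1.1058×10⁻⁴ × 870 × 0.71 = 0.068305266 m
Δh = 0.011756298 + 0.068305266 = 0.080061564 m ≈ 8.0 cm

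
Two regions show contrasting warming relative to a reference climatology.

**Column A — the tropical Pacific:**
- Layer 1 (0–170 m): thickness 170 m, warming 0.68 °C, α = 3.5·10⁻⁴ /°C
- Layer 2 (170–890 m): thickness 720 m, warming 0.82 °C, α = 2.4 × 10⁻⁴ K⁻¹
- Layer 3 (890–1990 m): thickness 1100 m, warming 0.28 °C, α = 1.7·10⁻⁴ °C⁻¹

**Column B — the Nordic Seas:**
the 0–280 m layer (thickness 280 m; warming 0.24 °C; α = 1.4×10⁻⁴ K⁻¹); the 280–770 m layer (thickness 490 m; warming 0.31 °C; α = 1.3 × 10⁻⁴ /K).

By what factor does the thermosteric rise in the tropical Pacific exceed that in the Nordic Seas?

a factor of 8.0

A 0.68 × 3.5×10⁻⁴ × 170 = 0.04046 m
A 170–890 m: 0.82 × 2.4×10⁻⁴ × 720 = 0.141696 m
A 1.7×10⁻⁴ × 1100 × 0.28 = 0.05236 m
A total: 0.234516 m
B 1.4×10⁻⁴ × 280 × 0.24 = 0.009408 m
B Layer 2: 0.31 × 1.3×10⁻⁴ × 490 = 0.019747 m
B total: 0.029155 m
Ratio: 0.234516 / 0.029155 ≈ 8.044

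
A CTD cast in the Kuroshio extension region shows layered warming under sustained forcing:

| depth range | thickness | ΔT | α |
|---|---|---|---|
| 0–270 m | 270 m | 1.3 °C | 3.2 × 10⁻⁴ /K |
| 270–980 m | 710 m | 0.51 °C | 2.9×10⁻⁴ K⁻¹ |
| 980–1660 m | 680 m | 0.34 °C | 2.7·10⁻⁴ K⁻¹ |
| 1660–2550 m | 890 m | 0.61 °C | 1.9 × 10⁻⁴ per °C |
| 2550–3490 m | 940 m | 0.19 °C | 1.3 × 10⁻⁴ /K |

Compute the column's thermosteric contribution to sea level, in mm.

406 mm

270 × 3.2×10⁻⁴ × 1.3 = 0.11232 m
Layer 2: 2.9×10⁻⁴ × 710 × 0.51 = 0.105009 m
Layer 3: 680 × 0.34 × 2.7×10⁻⁴ = 0.062424 m
1.9×10⁻⁴ × 890 × 0.61 = 0.103151 m
0.19 × 940 × 1.3×10⁻⁴ = 0.023218 m
Δh = 0.11232 + 0.105009 + 0.062424 + 0.103151 + 0.023218 = 0.406122 m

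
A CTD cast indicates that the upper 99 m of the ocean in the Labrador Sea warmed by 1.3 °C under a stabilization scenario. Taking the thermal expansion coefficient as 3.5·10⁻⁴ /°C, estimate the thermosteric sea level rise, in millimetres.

45.0 mm

Δh = αΔT·H = 3.5×10⁻⁴ × 1.3 × 99 = 0.045045 m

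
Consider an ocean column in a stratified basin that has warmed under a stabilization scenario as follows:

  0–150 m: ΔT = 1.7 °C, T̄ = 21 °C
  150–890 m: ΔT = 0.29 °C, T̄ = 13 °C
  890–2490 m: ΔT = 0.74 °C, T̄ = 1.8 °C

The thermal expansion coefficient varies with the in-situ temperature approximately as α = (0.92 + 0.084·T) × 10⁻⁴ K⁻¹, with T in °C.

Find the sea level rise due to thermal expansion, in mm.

Layer 1: α = (0.92 + 0.084×21)×10⁻⁴ = 2.684×10⁻⁴ K⁻¹
Layer 2: α = (0.92 + 0.084×13)×10⁻⁴ = 2.012×10⁻⁴ K⁻¹
Layer 3: α = (0.92 + 0.084×1.8)×10⁻⁴ = 1.0712×10⁻⁴ K⁻¹
1.7 × 2.684×10⁻⁴ × 150 = 0.068442 m
740 × 2.012×10⁻⁴ × 0.29 = 0.04317752 m
890–2490 m: 1.0712×10⁻⁴ × 1600 × 0.74 = 0.12683008 m
Δh = 0.068442 + 0.04317752 + 0.12683008 = 0.2384496 m

238 mm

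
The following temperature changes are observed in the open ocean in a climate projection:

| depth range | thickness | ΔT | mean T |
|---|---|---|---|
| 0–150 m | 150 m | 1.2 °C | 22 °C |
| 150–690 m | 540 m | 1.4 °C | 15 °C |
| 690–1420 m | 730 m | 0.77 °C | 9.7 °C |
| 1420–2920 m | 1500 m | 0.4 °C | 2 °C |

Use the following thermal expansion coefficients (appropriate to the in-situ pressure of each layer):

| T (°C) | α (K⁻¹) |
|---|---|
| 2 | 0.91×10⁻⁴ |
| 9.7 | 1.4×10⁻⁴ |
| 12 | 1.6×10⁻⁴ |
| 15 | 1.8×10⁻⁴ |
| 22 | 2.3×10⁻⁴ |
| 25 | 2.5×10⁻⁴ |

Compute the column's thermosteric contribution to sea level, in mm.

310 mm

Layer 1 at 22 °C → α = 2.3×10⁻⁴ K⁻¹
Layer 2 at 15 °C → α = 1.8×10⁻⁴ K⁻¹
Layer 3 at 9.7 °C → α = 1.4×10⁻⁴ K⁻¹
Layer 4 at 2 °C → α = 0.91×10⁻⁴ K⁻¹
1.2 × 150 × 2.3×10⁻⁴ = 0.04140 m
150–690 m: 1.8×10⁻⁴ × 1.4 × 540 = 0.13608 m
730 × 0.77 × 1.4×10⁻⁴ = 0.078694 m
1500 × 0.91×10⁻⁴ × 0.4 = 0.05460 m
Δh = 0.04140 + 0.13608 + 0.078694 + 0.05460 = 0.310774 m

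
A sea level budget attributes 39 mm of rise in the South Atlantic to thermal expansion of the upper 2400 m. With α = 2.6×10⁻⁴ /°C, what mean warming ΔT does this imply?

0.063 °C

ΔT = Δh/(αH) = 0.039 / (2.6×10⁻⁴ × 2400) = 0.06250 °C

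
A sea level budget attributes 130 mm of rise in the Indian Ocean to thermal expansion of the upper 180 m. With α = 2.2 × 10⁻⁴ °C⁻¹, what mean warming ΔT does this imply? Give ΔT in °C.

3.28 °C

ΔT = Δh/(αH) = 0.13 / (2.2×10⁻⁴ × 180) ≈ 3.283 °C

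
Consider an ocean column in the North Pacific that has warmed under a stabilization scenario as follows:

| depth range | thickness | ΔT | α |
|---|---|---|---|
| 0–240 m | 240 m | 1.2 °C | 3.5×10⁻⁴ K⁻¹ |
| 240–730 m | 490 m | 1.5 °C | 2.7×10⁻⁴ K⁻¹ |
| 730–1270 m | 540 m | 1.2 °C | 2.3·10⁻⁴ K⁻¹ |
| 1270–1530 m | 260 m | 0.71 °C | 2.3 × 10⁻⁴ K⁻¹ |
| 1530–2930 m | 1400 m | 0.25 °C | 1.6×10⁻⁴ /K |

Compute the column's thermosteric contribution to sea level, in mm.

Δh = 547 mm

240 × 1.2 × 3.5×10⁻⁴ = 0.10080 m
1.5 × 490 × 2.7×10⁻⁴ = 0.19845 m
730–1270 m: 1.2 × 2.3×10⁻⁴ × 540 = 0.14904 m
1270–1530 m: 2.3×10⁻⁴ × 0.71 × 260 = 0.042458 m
1530–2930 m: 1400 × 0.25 × 1.6×10⁻⁴ = 0.05600 m
Δh = 0.10080 + 0.19845 + 0.14904 + 0.042458 + 0.05600 = 0.546748 m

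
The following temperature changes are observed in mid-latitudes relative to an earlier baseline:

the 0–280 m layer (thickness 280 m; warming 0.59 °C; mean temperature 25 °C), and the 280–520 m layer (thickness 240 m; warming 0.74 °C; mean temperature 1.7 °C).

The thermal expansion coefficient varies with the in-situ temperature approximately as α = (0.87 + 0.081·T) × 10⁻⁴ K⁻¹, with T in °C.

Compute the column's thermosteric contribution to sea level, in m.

Δh ≈ 0.0657 m

Layer 1: α = (0.87 + 0.081×25)×10⁻⁴ = 2.895×10⁻⁴ K⁻¹
Layer 2: α = (0.87 + 0.081×1.7)×10⁻⁴ = 1.0077×10⁻⁴ K⁻¹
0–280 m: 0.59 × 280 × 2.895×10⁻⁴ = 0.0478254 m
280–520 m: 1.0077×10⁻⁴ × 240 × 0.74 = 0.017896752 m
Δh = 0.0478254 + 0.017896752 = 0.065722152 m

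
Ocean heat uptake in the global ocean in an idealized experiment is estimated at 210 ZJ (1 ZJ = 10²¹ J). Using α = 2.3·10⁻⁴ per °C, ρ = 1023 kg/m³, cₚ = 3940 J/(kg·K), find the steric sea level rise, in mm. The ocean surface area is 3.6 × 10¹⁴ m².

Δh = 33 mm

Per unit area: Q = 210×10²¹ / (3.6×10¹⁴) ≈ 5.833×10⁸ J/m²
Δh = αQ/(ρcₚ) = 2.3×10⁻⁴ × 5.833×10⁸ / (1023 × 3940) ≈ 0.033285 m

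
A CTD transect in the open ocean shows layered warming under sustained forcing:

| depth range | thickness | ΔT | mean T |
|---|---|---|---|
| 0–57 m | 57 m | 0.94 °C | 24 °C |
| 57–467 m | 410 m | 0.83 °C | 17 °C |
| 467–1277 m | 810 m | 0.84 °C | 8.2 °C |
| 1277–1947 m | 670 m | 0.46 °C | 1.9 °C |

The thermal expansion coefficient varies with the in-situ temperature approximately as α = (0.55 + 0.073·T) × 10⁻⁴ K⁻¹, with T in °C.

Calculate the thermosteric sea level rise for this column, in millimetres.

Layer 1: α = (0.55 + 0.073×24)×10⁻⁴ = 2.302×10⁻⁴ K⁻¹
Layer 2: α = (0.55 + 0.073×17)×10⁻⁴ = 1.791×10⁻⁴ K⁻¹
Layer 3: α = (0.55 + 0.073×8.2)×10⁻⁴ = 1.1486×10⁻⁴ K⁻¹
Layer 4: α = (0.55 + 0.073×1.9)×10⁻⁴ = 0.6887×10⁻⁴ K⁻¹
Layer 1: 57 × 2.302×10⁻⁴ × 0.94 = 0.012334116 m
Layer 2: 1.791×10⁻⁴ × 0.83 × 410 = 0.06094773 m
810 × 0.84 × 1.1486×10⁻⁴ = 0.078150744 m
0.46 × 670 × 0.6887×10⁻⁴ = 0.021225734 m
Δh = 0.012334116 + 0.06094773 + 0.078150744 + 0.021225734 = 0.172658324 m ≈ 170 mm

about 170 mm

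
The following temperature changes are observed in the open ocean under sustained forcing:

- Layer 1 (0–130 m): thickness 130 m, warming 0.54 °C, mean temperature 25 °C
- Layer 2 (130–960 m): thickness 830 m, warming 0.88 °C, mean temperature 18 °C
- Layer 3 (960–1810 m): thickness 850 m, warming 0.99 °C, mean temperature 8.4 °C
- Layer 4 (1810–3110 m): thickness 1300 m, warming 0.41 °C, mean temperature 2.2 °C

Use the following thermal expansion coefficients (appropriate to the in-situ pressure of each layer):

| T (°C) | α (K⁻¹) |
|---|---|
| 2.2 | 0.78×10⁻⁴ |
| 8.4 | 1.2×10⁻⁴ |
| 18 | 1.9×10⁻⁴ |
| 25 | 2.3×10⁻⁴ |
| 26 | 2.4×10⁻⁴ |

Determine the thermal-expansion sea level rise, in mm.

Layer 1 at 25 °C → α = 2.3×10⁻⁴ K⁻¹
Layer 2 at 18 °C → α = 1.9×10⁻⁴ K⁻¹
Layer 3 at 8.4 °C → α = 1.2×10⁻⁴ K⁻¹
Layer 4 at 2.2 °C → α = 0.78×10⁻⁴ K⁻¹
Layer 1: 0.54 × 130 × 2.3×10⁻⁴ = 0.016146 m
830 × 0.88 × 1.9×10⁻⁴ = 0.138776 m
960–1810 m: 0.99 × 850 × 1.2×10⁻⁴ = 0.10098 m
1810–3110 m: 0.78×10⁻⁴ × 1300 × 0.41 = 0.041574 m
Δh = 0.016146 + 0.138776 + 0.10098 + 0.041574 = 0.297476 m ≈ 297 mm

297 mm of thermosteric rise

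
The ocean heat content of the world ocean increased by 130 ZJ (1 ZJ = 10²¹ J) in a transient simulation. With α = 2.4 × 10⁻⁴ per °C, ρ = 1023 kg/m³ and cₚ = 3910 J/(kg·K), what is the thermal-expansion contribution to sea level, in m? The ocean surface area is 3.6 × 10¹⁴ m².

Per unit area: Q = 130×10²¹ / (3.6×10¹⁴) ≈ 3.611×10⁸ J/m²
Δh = αQ/(ρcₚ) = 2.4×10⁻⁴ × 3.611×10⁸ / (1023 × 3910) ≈ 0.021666 m

about 0.022 m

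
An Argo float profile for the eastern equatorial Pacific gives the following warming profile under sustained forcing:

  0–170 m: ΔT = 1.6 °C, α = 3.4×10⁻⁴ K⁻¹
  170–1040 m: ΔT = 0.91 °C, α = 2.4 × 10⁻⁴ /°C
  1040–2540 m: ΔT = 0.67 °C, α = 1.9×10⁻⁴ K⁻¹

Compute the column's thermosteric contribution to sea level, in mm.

Layer 1: 3.4×10⁻⁴ × 1.6 × 170 = 0.09248 m
Layer 2: 0.91 × 870 × 2.4×10⁻⁴ = 0.190008 m
1500 × 1.9×10⁻⁴ × 0.67 = 0.19095 m
Δh = 0.09248 + 0.190008 + 0.19095 = 0.473438 m

473 mm of thermosteric rise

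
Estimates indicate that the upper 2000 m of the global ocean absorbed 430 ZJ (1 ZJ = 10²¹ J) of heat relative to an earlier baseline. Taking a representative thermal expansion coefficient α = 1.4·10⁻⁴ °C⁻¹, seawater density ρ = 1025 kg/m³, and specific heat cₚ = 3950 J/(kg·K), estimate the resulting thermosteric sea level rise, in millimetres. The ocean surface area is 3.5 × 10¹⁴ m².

42 mm

Per unit area: Q = 430×10²¹ / (3.5×10¹⁴) ≈ 1.229×10⁹ J/m²
Δh = αQ/(ρcₚ) = 1.4×10⁻⁴ × 1.229×10⁹ / (1025 × 3950) ≈ 0.042497 m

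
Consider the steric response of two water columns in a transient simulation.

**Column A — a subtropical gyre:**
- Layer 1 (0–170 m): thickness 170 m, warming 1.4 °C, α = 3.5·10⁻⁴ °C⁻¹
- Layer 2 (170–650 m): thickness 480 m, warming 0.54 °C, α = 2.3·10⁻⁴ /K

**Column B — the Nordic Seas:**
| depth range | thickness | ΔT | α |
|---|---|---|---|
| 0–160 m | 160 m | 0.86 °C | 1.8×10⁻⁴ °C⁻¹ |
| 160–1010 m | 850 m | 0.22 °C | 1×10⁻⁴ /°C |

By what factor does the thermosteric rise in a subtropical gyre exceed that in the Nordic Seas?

A 1.4 × 170 × 3.5×10⁻⁴ = 0.08330 m
A 170–650 m: 2.3×10⁻⁴ × 0.54 × 480 = 0.059616 m
A total: 0.142916 m
B 160 × 0.86 × 1.8×10⁻⁴ = 0.024768 m
B 0.22 × 850 × 1×10⁻⁴ = 0.01870 m
B total: 0.043468 m
Ratio: 0.142916 / 0.043468 ≈ 3.288

≈ 3.3×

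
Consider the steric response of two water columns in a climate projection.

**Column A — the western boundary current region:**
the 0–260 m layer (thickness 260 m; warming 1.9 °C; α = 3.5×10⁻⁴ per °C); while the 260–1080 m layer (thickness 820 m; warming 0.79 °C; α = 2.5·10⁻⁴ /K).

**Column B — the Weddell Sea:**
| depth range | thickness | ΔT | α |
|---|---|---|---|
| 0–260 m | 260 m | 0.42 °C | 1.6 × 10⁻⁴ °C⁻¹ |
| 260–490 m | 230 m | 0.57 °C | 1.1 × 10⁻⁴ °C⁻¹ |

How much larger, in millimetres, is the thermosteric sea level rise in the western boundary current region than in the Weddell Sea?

300 mm

A Layer 1: 1.9 × 3.5×10⁻⁴ × 260 = 0.17290 m
A 260–1080 m: 2.5×10⁻⁴ × 820 × 0.79 = 0.16195 m
A total: 0.33485 m
B 260 × 1.6×10⁻⁴ × 0.42 = 0.017472 m
B Layer 2: 1.1×10⁻⁴ × 0.57 × 230 = 0.014421 m
B total: 0.031893 m
Difference: 0.33485 − 0.031893 = 0.302957 m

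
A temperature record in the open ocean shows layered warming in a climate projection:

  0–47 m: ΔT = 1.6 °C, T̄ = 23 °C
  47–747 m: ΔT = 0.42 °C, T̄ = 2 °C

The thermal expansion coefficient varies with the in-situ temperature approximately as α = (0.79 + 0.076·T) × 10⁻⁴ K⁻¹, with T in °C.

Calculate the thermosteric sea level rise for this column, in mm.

Layer 1: α = (0.79 + 0.076×23)×10⁻⁴ = 2.538×10⁻⁴ K⁻¹
Layer 2: α = (0.79 + 0.076×2)×10⁻⁴ = 0.942×10⁻⁴ K⁻¹
1.6 × 2.538×10⁻⁴ × 47 = 0.01908576 m
47–747 m: 700 × 0.42 × 0.942×10⁻⁴ = 0.0276948 m
Δh = 0.01908576 + 0.0276948 = 0.04678056 m

46.8 mm of thermosteric rise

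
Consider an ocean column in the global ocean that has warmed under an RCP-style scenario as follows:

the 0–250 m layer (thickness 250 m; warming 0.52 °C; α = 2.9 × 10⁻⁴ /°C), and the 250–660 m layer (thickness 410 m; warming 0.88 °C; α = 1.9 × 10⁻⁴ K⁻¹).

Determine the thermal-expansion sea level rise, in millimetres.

0–250 m: 250 × 2.9×10⁻⁴ × 0.52 = 0.03770 m
Layer 2: 410 × 0.88 × 1.9×10⁻⁴ = 0.068552 m
Δh = 0.03770 + 0.068552 = 0.106252 m

106 mm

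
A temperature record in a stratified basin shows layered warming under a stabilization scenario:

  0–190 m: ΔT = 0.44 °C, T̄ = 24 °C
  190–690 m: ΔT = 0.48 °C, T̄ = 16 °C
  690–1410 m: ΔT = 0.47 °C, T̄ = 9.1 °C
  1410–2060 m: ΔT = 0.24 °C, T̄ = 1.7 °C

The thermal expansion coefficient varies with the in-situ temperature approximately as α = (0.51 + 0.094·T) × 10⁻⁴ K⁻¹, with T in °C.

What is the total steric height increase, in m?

Δh = 0.13 m

Layer 1: α = (0.51 + 0.094×24)×10⁻⁴ = 2.766×10⁻⁴ K⁻¹
Layer 2: α = (0.51 + 0.094×16)×10⁻⁴ = 2.014×10⁻⁴ K⁻¹
Layer 3: α = (0.51 + 0.094×9.1)×10⁻⁴ = 1.3654×10⁻⁴ K⁻¹
Layer 4: α = (0.51 + 0.094×1.7)×10⁻⁴ = 0.6698×10⁻⁴ K⁻¹
0–190 m: 0.44 × 190 × 2.766×10⁻⁴ = 0.02312376 m
190–690 m: 0.48 × 2.014×10⁻⁴ × 500 = 0.048336 m
Layer 3: 0.47 × 1.3654×10⁻⁴ × 720 = 0.046205136 m
0.24 × 0.6698×10⁻⁴ × 650 = 0.01044888 m
Δh = 0.02312376 + 0.048336 + 0.046205136 + 0.01044888 = 0.128113776 m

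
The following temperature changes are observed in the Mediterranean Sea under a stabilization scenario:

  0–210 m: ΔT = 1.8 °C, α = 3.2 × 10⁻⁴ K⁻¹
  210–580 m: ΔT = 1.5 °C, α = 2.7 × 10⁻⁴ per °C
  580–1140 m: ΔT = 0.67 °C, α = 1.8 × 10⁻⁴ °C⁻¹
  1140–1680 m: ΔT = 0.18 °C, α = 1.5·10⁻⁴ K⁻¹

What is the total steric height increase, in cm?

Layer 1: 3.2×10⁻⁴ × 1.8 × 210 = 0.12096 m
210–580 m: 370 × 1.5 × 2.7×10⁻⁴ = 0.14985 m
560 × 1.8×10⁻⁴ × 0.67 = 0.067536 m
1140–1680 m: 540 × 0.18 × 1.5×10⁻⁴ = 0.01458 m
Δh = 0.12096 + 0.14985 + 0.067536 + 0.01458 = 0.352926 m ≈ 35.3 cm

Δh ≈ 35.3 cm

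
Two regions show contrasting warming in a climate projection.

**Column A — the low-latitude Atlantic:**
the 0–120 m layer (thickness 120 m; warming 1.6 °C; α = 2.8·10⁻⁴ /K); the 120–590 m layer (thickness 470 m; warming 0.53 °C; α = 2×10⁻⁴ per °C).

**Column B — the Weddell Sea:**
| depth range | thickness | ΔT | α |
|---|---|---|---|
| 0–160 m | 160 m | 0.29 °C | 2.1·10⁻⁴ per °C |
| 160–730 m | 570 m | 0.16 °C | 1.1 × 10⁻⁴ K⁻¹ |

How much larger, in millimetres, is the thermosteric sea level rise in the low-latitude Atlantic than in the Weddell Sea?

A 0–120 m: 2.8×10⁻⁴ × 1.6 × 120 = 0.05376 m
A Layer 2: 2×10⁻⁴ × 470 × 0.53 = 0.04982 m
A total: 0.10358 m
B Layer 1: 2.1×10⁻⁴ × 0.29 × 160 = 0.009744 m
B 160–730 m: 570 × 0.16 × 1.1×10⁻⁴ = 0.010032 m
B total: 0.019776 m
Difference: 0.10358 − 0.019776 = 0.083804 m

83.8 mm larger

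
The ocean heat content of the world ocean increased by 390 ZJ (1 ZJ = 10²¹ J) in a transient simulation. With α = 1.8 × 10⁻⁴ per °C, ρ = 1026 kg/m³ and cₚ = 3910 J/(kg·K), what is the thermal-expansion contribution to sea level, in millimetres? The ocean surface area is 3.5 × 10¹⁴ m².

50.0 mm of thermosteric rise

Per unit area: Q = 390×10²¹ / (3.5×10¹⁴) ≈ 1.114×10⁹ J/m²
Δh = αQ/(ρcₚ) = 1.8×10⁻⁴ × 1.114×10⁹ / (1026 × 3910) ≈ 0.049984 m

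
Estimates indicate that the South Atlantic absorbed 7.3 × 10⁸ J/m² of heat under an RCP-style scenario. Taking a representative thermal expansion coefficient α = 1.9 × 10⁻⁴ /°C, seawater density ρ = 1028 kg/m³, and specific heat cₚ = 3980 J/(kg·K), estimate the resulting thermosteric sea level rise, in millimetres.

Δh = αQ/(ρcₚ) = 1.9×10⁻⁴ × 7.3×10⁸ / (1028 × 3980) ≈ 0.03390 m

Δh = 33.9 mm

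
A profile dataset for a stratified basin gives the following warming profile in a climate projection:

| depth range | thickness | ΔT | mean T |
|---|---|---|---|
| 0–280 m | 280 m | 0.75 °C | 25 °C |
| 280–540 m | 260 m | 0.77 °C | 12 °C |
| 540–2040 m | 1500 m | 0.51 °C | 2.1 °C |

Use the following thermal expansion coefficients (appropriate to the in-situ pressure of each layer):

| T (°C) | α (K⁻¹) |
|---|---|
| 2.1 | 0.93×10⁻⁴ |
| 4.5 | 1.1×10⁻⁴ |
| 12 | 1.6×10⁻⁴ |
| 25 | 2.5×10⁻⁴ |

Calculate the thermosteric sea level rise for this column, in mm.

Layer 1 at 25 °C → α = 2.5×10⁻⁴ K⁻¹
Layer 2 at 12 °C → α = 1.6×10⁻⁴ K⁻¹
Layer 3 at 2.1 °C → α = 0.93×10⁻⁴ K⁻¹
2.5×10⁻⁴ × 0.75 × 280 = 0.05250 m
Layer 2: 0.77 × 260 × 1.6×10⁻⁴ = 0.032032 m
Layer 3: 1500 × 0.51 × 0.93×10⁻⁴ = 0.071145 m
Δh = 0.05250 + 0.032032 + 0.071145 = 0.155677 m

156 mm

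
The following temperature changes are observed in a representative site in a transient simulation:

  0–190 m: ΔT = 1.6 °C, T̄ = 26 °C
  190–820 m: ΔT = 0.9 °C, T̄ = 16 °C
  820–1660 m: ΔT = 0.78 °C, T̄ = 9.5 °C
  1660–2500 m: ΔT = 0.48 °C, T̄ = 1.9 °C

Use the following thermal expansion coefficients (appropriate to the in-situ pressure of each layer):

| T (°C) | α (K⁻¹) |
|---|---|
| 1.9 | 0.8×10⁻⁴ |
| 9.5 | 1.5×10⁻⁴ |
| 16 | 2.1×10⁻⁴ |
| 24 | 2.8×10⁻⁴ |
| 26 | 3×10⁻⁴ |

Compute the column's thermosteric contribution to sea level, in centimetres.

Layer 1 at 26 °C → α = 3×10⁻⁴ K⁻¹
Layer 2 at 16 °C → α = 2.1×10⁻⁴ K⁻¹
Layer 3 at 9.5 °C → α = 1.5×10⁻⁴ K⁻¹
Layer 4 at 1.9 °C → α = 0.8×10⁻⁴ K⁻¹
190 × 1.6 × 3×10⁻⁴ = 0.09120 m
Layer 2: 0.9 × 630 × 2.1×10⁻⁴ = 0.11907 m
840 × 1.5×10⁻⁴ × 0.78 = 0.09828 m
1660–2500 m: 0.48 × 0.8×10⁻⁴ × 840 = 0.032256 m
Δh = 0.09120 + 0.11907 + 0.09828 + 0.032256 = 0.340806 m

34 cm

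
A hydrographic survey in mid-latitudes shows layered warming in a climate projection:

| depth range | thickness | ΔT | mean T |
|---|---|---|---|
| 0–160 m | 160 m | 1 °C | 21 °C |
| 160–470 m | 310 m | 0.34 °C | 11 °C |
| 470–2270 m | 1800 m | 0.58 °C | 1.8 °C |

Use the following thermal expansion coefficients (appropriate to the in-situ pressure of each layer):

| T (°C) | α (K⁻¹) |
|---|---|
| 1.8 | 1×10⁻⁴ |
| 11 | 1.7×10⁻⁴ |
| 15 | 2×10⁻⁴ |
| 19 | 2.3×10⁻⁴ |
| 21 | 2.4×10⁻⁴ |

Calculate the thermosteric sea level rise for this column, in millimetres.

161 mm of thermosteric rise

Layer 1 at 21 °C → α = 2.4×10⁻⁴ K⁻¹
Layer 2 at 11 °C → α = 1.7×10⁻⁴ K⁻¹
Layer 3 at 1.8 °C → α = 1×10⁻⁴ K⁻¹
Layer 1: 1 × 160 × 2.4×10⁻⁴ = 0.03840 m
Layer 2: 1.7×10⁻⁴ × 0.34 × 310 = 0.017918 m
1800 × 0.58 × 1×10⁻⁴ = 0.10440 m
Δh = 0.03840 + 0.017918 + 0.10440 = 0.160718 m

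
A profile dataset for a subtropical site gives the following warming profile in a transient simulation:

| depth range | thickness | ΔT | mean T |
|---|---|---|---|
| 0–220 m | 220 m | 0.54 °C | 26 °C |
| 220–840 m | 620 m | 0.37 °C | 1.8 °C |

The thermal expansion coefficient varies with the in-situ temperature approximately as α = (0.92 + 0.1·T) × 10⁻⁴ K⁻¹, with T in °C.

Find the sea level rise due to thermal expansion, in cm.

Δh ≈ 6.7 cm

Layer 1: α = (0.92 + 0.1×26)×10⁻⁴ = 3.52×10⁻⁴ K⁻¹
Layer 2: α = (0.92 + 0.1×1.8)×10⁻⁴ = 1.1×10⁻⁴ K⁻¹
220 × 3.52×10⁻⁴ × 0.54 = 0.0418176 m
Layer 2: 1.1×10⁻⁴ × 0.37 × 620 = 0.025234 m
Δh = 0.0418176 + 0.025234 = 0.0670516 m ≈ 6.7 cm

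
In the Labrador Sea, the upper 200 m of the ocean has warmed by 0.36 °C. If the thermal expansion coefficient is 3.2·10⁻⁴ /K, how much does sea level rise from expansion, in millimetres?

Δh = αΔT·H = 3.2×10⁻⁴ × 0.36 × 200 = 0.02304 m

23.0 mm of thermosteric rise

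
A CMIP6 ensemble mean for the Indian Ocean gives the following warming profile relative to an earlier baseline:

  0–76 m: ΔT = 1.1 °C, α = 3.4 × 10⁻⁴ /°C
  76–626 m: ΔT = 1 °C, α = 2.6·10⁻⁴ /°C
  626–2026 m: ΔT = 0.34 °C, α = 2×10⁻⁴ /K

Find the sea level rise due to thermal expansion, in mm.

267 mm of thermosteric rise

3.4×10⁻⁴ × 76 × 1.1 = 0.028424 m
Layer 2: 1 × 550 × 2.6×10⁻⁴ = 0.14300 m
Layer 3: 1400 × 0.34 × 2×10⁻⁴ = 0.09520 m
Δh = 0.028424 + 0.14300 + 0.09520 = 0.266624 m ≈ 267 mm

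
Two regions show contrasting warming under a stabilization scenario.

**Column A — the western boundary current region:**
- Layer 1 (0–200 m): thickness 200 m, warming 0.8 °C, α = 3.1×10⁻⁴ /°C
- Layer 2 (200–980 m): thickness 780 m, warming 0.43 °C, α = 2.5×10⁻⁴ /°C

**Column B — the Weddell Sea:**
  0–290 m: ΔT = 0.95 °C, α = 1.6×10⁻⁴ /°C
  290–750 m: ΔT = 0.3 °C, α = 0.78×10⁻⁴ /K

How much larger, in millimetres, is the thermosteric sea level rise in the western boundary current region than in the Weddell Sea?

Δh_A − Δh_B ≈ 79 mm

A 0–200 m: 3.1×10⁻⁴ × 0.8 × 200 = 0.04960 m
A Layer 2: 780 × 2.5×10⁻⁴ × 0.43 = 0.08385 m
A total: 0.13345 m
B Layer 1: 1.6×10⁻⁴ × 0.95 × 290 = 0.04408 m
B 0.3 × 0.78×10⁻⁴ × 460 = 0.010764 m
B total: 0.054844 m
Difference: 0.13345 − 0.054844 = 0.078606 m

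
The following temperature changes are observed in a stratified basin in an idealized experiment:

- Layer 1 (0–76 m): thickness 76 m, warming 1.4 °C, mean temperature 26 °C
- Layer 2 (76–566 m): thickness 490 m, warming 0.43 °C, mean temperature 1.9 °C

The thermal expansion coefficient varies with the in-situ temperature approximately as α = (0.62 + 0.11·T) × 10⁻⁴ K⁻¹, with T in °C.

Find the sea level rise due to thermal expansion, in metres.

Layer 1: α = (0.62 + 0.11×26)×10⁻⁴ = 3.48×10⁻⁴ K⁻¹
Layer 2: α = (0.62 + 0.11×1.9)×10⁻⁴ = 0.829×10⁻⁴ K⁻¹
0–76 m: 3.48×10⁻⁴ × 76 × 1.4 = 0.0370272 m
Layer 2: 490 × 0.829×10⁻⁴ × 0.43 = 0.01746703 m
Δh = 0.0370272 + 0.01746703 = 0.05449423 m

Δh = 0.0545 m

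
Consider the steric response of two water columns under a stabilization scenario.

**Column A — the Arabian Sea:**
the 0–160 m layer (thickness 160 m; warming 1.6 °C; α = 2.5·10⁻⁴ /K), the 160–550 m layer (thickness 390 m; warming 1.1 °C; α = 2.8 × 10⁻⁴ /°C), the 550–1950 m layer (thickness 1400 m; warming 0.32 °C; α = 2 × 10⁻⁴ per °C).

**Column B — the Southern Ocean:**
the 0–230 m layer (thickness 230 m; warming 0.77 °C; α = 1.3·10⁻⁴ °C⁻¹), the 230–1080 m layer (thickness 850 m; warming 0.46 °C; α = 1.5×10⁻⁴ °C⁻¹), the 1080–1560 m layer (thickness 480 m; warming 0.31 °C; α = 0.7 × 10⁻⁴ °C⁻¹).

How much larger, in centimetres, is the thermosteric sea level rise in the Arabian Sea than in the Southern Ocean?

18.2 cm larger

A 0–160 m: 160 × 2.5×10⁻⁴ × 1.6 = 0.06400 m
A 160–550 m: 2.8×10⁻⁴ × 1.1 × 390 = 0.12012 m
A 550–1950 m: 1400 × 0.32 × 2×10⁻⁴ = 0.08960 m
A total: 0.27372 m
B Layer 1: 230 × 0.77 × 1.3×10⁻⁴ = 0.023023 m
B 230–1080 m: 850 × 1.5×10⁻⁴ × 0.46 = 0.05865 m
B 1080–1560 m: 0.7×10⁻⁴ × 0.31 × 480 = 0.010416 m
B total: 0.092089 m
Difference: 0.27372 − 0.092089 = 0.181631 m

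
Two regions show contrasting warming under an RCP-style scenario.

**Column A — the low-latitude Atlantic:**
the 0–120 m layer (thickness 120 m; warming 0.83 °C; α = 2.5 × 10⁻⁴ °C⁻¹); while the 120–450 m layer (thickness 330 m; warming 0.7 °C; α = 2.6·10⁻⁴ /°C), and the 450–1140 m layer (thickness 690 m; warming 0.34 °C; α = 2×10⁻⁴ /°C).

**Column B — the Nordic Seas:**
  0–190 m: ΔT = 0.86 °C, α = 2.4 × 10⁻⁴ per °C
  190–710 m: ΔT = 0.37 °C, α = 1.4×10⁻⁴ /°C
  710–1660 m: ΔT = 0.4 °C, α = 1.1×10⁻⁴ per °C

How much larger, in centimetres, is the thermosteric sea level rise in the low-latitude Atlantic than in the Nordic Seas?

Δh_A − Δh_B ≈ 2.4 cm

A 0–120 m: 120 × 0.83 × 2.5×10⁻⁴ = 0.02490 m
A Layer 2: 330 × 0.7 × 2.6×10⁻⁴ = 0.06006 m
A Layer 3: 2×10⁻⁴ × 690 × 0.34 = 0.04692 m
A total: 0.13188 m
B 0.86 × 2.4×10⁻⁴ × 190 = 0.039216 m
B 190–710 m: 0.37 × 520 × 1.4×10⁻⁴ = 0.026936 m
B 0.4 × 950 × 1.1×10⁻⁴ = 0.04180 m
B total: 0.107952 m
Difference: 0.13188 − 0.107952 = 0.023928 m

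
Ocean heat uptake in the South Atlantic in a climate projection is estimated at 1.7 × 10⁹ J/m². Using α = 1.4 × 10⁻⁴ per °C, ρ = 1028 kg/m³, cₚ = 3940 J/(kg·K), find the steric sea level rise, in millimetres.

Δh = αQ/(ρcₚ) = 1.4×10⁻⁴ × 1.7×10⁹ / (1028 × 3940) ≈ 0.058761 m

58.8 mm of thermosteric rise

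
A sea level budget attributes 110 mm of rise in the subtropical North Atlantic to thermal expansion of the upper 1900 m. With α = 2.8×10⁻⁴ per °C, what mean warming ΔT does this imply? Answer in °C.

ΔT = Δh/(αH) = 0.11 / (2.8×10⁻⁴ × 1900) ≈ 0.2068 °C

ΔT ≈ 0.207 °C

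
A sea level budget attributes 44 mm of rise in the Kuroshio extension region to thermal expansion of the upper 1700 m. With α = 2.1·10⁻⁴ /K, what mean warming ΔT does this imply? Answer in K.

about 0.123 K

ΔT = Δh/(αH) = 0.044 / (2.1×10⁻⁴ × 1700) ≈ 0.1232 K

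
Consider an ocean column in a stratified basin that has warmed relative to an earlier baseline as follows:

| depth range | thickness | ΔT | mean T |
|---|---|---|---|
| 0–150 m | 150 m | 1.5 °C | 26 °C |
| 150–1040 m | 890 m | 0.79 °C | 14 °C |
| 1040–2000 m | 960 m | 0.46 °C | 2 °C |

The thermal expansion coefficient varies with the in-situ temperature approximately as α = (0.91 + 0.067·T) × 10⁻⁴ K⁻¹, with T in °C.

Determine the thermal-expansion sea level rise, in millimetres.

Layer 1: α = (0.91 + 0.067×26)×10⁻⁴ = 2.652×10⁻⁴ K⁻¹
Layer 2: α = (0.91 + 0.067×14)×10⁻⁴ = 1.848×10⁻⁴ K⁻¹
Layer 3: α = (0.91 + 0.067×2)×10⁻⁴ = 1.044×10⁻⁴ K⁻¹
0–150 m: 150 × 2.652×10⁻⁴ × 1.5 = 0.05967 m
150–1040 m: 890 × 0.79 × 1.848×10⁻⁴ = 0.12993288 m
Layer 3: 1.044×10⁻⁴ × 960 × 0.46 = 0.04610304 m
Δh = 0.05967 + 0.12993288 + 0.04610304 = 0.23570592 m ≈ 236 mm

236 mm of thermosteric rise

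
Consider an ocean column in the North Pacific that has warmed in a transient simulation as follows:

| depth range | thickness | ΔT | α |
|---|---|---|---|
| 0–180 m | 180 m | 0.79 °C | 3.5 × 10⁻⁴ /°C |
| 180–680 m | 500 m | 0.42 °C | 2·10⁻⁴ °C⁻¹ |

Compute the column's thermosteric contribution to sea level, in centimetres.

Δh ≈ 9.2 cm

Layer 1: 0.79 × 3.5×10⁻⁴ × 180 = 0.04977 m
2×10⁻⁴ × 500 × 0.42 = 0.04200 m
Δh = 0.04977 + 0.04200 = 0.09177 m ≈ 9.2 cm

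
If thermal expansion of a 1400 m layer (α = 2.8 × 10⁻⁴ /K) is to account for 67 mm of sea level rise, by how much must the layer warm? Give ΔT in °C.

ΔT = Δh/(αH) = 0.067 / (2.8×10⁻⁴ × 1400) ≈ 0.1709 °C

ΔT ≈ 0.171 °C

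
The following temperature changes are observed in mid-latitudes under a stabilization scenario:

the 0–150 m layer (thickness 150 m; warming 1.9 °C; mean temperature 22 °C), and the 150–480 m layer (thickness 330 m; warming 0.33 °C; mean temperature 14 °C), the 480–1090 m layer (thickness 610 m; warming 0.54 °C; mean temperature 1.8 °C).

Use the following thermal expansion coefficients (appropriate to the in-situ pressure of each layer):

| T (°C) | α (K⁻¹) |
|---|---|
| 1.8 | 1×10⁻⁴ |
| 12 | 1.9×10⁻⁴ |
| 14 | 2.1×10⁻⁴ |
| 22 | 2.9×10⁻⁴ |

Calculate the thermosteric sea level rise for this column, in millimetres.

Δh ≈ 138 mm

Layer 1 at 22 °C → α = 2.9×10⁻⁴ K⁻¹
Layer 2 at 14 °C → α = 2.1×10⁻⁴ K⁻¹
Layer 3 at 1.8 °C → α = 1×10⁻⁴ K⁻¹
Layer 1: 2.9×10⁻⁴ × 150 × 1.9 = 0.08265 m
150–480 m: 0.33 × 330 × 2.1×10⁻⁴ = 0.022869 m
480–1090 m: 610 × 0.54 × 1×10⁻⁴ = 0.03294 m
Δh = 0.08265 + 0.022869 + 0.03294 = 0.138459 m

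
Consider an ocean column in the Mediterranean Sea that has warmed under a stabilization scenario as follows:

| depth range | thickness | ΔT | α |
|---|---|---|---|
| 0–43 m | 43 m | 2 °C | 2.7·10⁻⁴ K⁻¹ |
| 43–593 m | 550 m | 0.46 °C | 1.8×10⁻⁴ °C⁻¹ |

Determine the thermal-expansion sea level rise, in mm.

0–43 m: 2 × 2.7×10⁻⁴ × 43 = 0.02322 m
550 × 0.46 × 1.8×10⁻⁴ = 0.04554 m
Δh = 0.02322 + 0.04554 = 0.06876 m ≈ 69 mm

69 mm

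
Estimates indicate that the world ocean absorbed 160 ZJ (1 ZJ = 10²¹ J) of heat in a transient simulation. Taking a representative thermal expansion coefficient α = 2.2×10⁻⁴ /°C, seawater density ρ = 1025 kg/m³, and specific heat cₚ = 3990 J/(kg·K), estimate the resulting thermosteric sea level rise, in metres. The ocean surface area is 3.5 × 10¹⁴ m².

Per unit area: Q = 160×10²¹ / (3.5×10¹⁴) ≈ 4.571×10⁸ J/m²
Δh = αQ/(ρcₚ) = 2.2×10⁻⁴ × 4.571×10⁸ / (1025 × 3990) ≈ 0.024589 m

Δh ≈ 0.0246 m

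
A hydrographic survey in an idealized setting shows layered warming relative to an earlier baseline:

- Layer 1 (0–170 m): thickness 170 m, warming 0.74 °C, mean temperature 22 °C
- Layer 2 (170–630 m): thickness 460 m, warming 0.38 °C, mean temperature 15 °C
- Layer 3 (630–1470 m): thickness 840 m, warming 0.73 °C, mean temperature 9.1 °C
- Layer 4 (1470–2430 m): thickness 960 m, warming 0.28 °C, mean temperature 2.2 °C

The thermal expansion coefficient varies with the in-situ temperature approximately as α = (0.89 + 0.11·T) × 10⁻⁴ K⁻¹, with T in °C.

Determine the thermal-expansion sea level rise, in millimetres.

232 mm of thermosteric rise

Layer 1: α = (0.89 + 0.11×22)×10⁻⁴ = 3.31×10⁻⁴ K⁻¹
Layer 2: α = (0.89 + 0.11×15)×10⁻⁴ = 2.54×10⁻⁴ K⁻¹
Layer 3: α = (0.89 + 0.11×9.1)×10⁻⁴ = 1.891×10⁻⁴ K⁻¹
Layer 4: α = (0.89 + 0.11×2.2)×10⁻⁴ = 1.132×10⁻⁴ K⁻¹
0–170 m: 0.74 × 3.31×10⁻⁴ × 170 = 0.0416398 m
2.54×10⁻⁴ × 460 × 0.38 = 0.0443992 m
Layer 3: 840 × 1.891×10⁻⁴ × 0.73 = 0.11595612 m
Layer 4: 0.28 × 960 × 1.132×10⁻⁴ = 0.03042816 m
Δh = 0.0416398 + 0.0443992 + 0.11595612 + 0.03042816 = 0.23242328 m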